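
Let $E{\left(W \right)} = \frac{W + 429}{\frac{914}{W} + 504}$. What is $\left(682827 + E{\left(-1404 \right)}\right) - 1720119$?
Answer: $- \frac{366528849942}{353351} \approx -1.0373 \cdot 10^{6}$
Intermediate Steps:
$E{\left(W \right)} = \frac{429 + W}{504 + \frac{914}{W}}$
$\left(682827 + E{\left(-1404 \right)}\right) - 1720119 = \left(682827 + \frac{1}{2} \left(-1404\right) \frac{1}{457 + 252 \left(-1404\right)} \left(429 - 1404\right)\right) - 1720119 = \left(682827 + \frac{1}{2} \left(-1404\right) \frac{1}{457 - 353808} \left(-975\right)\right) - 1720119 = \left(682827 + \frac{1}{2} \left(-1404\right) \frac{1}{-353351} \left(-975\right)\right) - 1720119 = \left(682827 + \frac{1}{2} \left(-1404\right) \left(- \frac{1}{353351}\right) \left(-975\right)\right) - 1720119 = \left(682827 - \frac{684450}{353351}\right) - 1720119 = \frac{241276918827}{353351} - 1720119 = - \frac{366528849942}{353351}$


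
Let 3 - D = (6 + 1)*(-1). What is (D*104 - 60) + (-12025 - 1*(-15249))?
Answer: 4204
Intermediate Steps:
D = 10 (D = 3 - (6 + 1)*(-1) = 3 - 7*(-1) = 3 - 1*(-7) = 3 + 7 = 10)
(D*104 - 60) + (-12025 - 1*(-15249)) = (10*104 - 60) + (-12025 - 1*(-15249)) = (1040 - 60) + (-12025 + 15249) = 980 + 3224 = 4204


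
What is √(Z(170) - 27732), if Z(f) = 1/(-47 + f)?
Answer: I*√419557305/123 ≈ 166.53*I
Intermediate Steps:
√(Z(170) - 27732) = √(1/(-47 + 170) - 27732) = √(1/123 - 27732) = √(-3411035/123) = I*√419557305/123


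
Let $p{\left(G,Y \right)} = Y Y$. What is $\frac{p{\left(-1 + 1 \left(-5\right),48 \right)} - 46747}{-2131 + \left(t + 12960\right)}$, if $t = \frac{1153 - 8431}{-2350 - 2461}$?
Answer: $- \frac{213815273}{52105597} \approx -4.1035$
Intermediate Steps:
$p{\left(G,Y \right)} = Y^{2}$
$t = \frac{7278}{4811}$ ($t = - \frac{7278}{-4811} = \left(-7278\right) \left(- \frac{1}{4811}\right) = \frac{7278}{4811} \approx 1.5128$)
$\frac{p{\left(-1 + 1 \left(-5\right),48 \right)} - 46747}{-2131 + \left(t + 12960\right)} = \frac{48^{2} - 46747}{-2131 + \left(\frac{7278}{4811} + 12960\right)} = \frac{2304 - 46747}{-2131 + \frac{62357838}{4811}} = - \frac{44443}{\frac{52105597}{4811}} = \left(-44443\right) \frac{4811}{52105597} = - \frac{213815273}{52105597}$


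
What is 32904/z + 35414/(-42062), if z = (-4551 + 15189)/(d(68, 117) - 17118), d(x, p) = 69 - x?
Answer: -658067846993/12429321 ≈ -52945.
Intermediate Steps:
z = -10638/17117 (z = (-4551 + 15189)/((69 - 1*68) - 17118) = 10638/((69 - 68) - 17118) = 10638/(1 - 17118) = 10638/(-17117) = 10638*(-1/17117) = -10638/17117 ≈ -0.62149)
32904/z + 35414/(-42062) = 32904/(-10638/17117) + 35414/(-42062) = 32904*(-17117/10638) + 35414*(-1/42062) = -31289876/591 - 17707/21031 = -658067846993/12429321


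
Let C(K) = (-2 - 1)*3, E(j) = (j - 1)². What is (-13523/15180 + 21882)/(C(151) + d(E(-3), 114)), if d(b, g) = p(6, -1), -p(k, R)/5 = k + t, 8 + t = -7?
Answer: 332155237/546480 ≈ 607.81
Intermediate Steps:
t = -15 (t = -8 - 7 = -15)
E(j) = (-1 + j)²
p(k, R) = 75 - 5*k (p(k, R) = -5*(k - 15) = -5*(-15 + k) = 75 - 5*k)
C(K) = -9 (C(K) = -3*3 = -9)
d(b, g) = 45 (d(b, g) = 75 - 5*6 = 75 - 30 = 45)
(-13523/15180 + 21882)/(C(151) + d(E(-3), 114)) = (-13523/15180 + 21882)/(-9 + 45) = (-13523*1/15180 + 21882)/36 = (-13523/15180 + 21882)*(1/36) = (332155237/15180)*(1/36) = 332155237/546480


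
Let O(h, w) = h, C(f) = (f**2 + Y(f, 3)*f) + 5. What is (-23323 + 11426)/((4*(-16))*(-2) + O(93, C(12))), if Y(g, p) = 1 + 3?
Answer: -11897/221 ≈ -53.833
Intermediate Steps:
Y(g, p) = 4
C(f) = 5 + f**2 + 4*f (C(f) = (f**2 + 4*f) + 5 = 5 + f**2 + 4*f)
(-23323 + 11426)/((4*(-16))*(-2) + O(93, C(12))) = (-23323 + 11426)/((4*(-16))*(-2) + 93) = -11897/(-64*(-2) + 93) = -11897/(128 + 93) = -11897/221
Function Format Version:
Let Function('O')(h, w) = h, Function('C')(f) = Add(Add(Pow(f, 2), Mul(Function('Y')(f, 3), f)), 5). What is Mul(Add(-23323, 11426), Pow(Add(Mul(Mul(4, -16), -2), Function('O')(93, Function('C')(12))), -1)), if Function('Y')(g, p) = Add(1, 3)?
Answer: Rational(-11897, 221) ≈ -53.833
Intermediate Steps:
Function('Y')(g, p) = 4
Function('C')(f) = Add(5, Pow(f, 2), Mul(4, f)) (Function('C')(f) = Add(Add(Pow(f, 2), Mul(4, f)), 5) = Add(5, Pow(f, 2), Mul(4, f)))
Mul(Add(-23323, 11426), Pow(Add(Mul(Mul(4, -16), -2), Function('O')(93, Function('C')(12))), -1)) = Mul(Add(-23323, 11426), Pow(Add(Mul(Mul(4, -16), -2), 93), -1)) = Mul(-11897, Pow(Add(Mul(-64, -2), 93), -1)) = Mul(-11897, Pow(Add(128, 93), -1)) = Mul(-11897, Pow(221, -1)) = Mul(-11897, Rational(1, 221)) = Rational(-11897, 221)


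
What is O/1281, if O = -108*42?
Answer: -216/61 ≈ -3.5410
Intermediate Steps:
O = -4536
O/1281 = -4536/1281 = -4536*1/1281 = -216/61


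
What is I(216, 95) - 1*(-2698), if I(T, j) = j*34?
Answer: 5928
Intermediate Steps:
I(T, j) = 34*j
I(216, 95) - 1*(-2698) = 34*95 - 1*(-2698) = 3230 + 2698 = 5928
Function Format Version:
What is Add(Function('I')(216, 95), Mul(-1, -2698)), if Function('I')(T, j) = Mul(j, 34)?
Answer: 5928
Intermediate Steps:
Function('I')(T, j) = Mul(34, j)
Add(Function('I')(216, 95), Mul(-1, -2698)) = Add(Mul(34, 95), Mul(-1, -2698)) = Add(3230, 2698) = 5928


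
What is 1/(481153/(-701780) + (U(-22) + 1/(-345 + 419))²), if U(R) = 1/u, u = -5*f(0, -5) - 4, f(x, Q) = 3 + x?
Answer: -86706498005/59314855463 ≈ -1.4618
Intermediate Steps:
u = -19 (u = -5*(3 + 0) - 4 = -5*3 - 4 = -15 - 4 = -19)
U(R) = -1/19 (U(R) = 1/(-19) = -1/19)
1/(481153/(-701780) + (U(-22) + 1/(-345 + 419))²) = 1/(481153/(-701780) + (-1/19 + 1/(-345 + 419))²) = 1/(481153*(-1/701780) + (-1/19 + 1/74)²) = 1/(-481153/701780 + (-1/19 + 1/74)²) = 1/(-481153/701780 + (-55/1406)²) = 1/(-481153/701780 + 3025/1976836) = 1/(-59314855463/86706498005) = -86706498005/59314855463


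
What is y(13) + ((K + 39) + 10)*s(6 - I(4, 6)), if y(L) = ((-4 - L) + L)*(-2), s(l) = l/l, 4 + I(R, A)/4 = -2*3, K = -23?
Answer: 34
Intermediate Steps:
I(R, A) = -40 (I(R, A) = -16 + 4*(-2*3) = -16 + 4*(-6) = -16 - 24 = -40)
s(l) = 1
y(L) = 8 (y(L) = -4*(-2) = 8)
y(13) + ((K + 39) + 10)*s(6 - I(4, 6)) = 8 + ((-23 + 39) + 10)*1 = 8 + (16 + 10)*1 = 8 + 26*1 = 8 + 26 = 34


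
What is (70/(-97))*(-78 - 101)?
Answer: 12530/97 ≈ 129.18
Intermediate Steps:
(70/(-97))*(-78 - 101) = (70*(-1/97))*(-179) = -70/97*(-179) = 12530/97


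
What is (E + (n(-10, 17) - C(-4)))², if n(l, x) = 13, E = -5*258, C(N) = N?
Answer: 1620529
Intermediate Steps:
E = -1290
(E + (n(-10, 17) - C(-4)))² = (-1290 + (13 - 1*(-4)))² = (-1290 + (13 + 4))² = (-1290 + 17)² = (-1273)² = 1620529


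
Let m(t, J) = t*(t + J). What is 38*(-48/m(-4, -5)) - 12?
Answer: -188/3 ≈ -62.667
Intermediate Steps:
m(t, J) = t*(J + t)
38*(-48/m(-4, -5)) - 12 = 38*(-48*(-1/(4*(-5 - 4)))) - 12 = 38*(-48/((-4*(-9)))) - 12 = 38*(-48/36) - 12 = 38*(-48*1/36) - 12 = 38*(-4/3) - 12 = -152/3 - 12 = -188/3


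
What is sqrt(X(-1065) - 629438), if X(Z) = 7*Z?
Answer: I*sqrt(636893) ≈ 798.06*I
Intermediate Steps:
sqrt(X(-1065) - 629438) = sqrt(7*(-1065) - 629438) = sqrt(-7455 - 629438) = sqrt(-636893) = I*sqrt(636893)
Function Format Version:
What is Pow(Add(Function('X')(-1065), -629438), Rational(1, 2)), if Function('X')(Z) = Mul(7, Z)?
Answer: Mul(I, Pow(636893, Rational(1, 2))) ≈ Mul(798.06, I)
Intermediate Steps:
Pow(Add(Function('X')(-1065), -629438), Rational(1, 2)) = Pow(Add(Mul(7, -1065), -629438), Rational(1, 2)) = Pow(Add(-7455, -629438), Rational(1, 2)) = Pow(-636893, Rational(1, 2)) = Mul(I, Pow(636893, Rational(1, 2)))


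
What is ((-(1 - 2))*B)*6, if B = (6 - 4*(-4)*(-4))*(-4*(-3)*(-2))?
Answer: 8352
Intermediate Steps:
B = 1392 (B = (6 + 16*(-4))*(12*(-2)) = (6 - 64)*(-24) = -58*(-24) = 1392)
((-(1 - 2))*B)*6 = (-(1 - 2)*1392)*6 = (-1*(-1)*1392)*6 = (1*1392)*6 = 1392*6 = 8352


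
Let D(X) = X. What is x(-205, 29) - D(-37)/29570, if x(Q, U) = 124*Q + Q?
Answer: -757731213/29570 ≈ -25625.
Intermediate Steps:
x(Q, U) = 125*Q
x(-205, 29) - D(-37)/29570 = 125*(-205) - (-37)/29570 = -25625 - (-37)/29570 = -25625 - 1*(-37/29570) = -25625 + 37/29570 = -757731213/29570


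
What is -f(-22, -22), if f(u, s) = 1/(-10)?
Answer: ⅒ ≈ 0.10000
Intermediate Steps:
f(u, s) = -⅒
-f(-22, -22) = -1*(-⅒) = ⅒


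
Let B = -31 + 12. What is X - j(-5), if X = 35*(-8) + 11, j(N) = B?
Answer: -250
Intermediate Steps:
B = -19
j(N) = -19
X = -269 (X = -280 + 11 = -269)
X - j(-5) = -269 - 1*(-19) = -269 + 19 = -250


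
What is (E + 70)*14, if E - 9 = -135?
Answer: -784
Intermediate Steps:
E = -126 (E = 9 - 135 = -126)
(E + 70)*14 = (-126 + 70)*14 = -56*14 = -784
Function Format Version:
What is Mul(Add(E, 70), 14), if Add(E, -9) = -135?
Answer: -784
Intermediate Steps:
E = -126 (E = Add(9, -135) = -126)
Mul(Add(E, 70), 14) = Mul(Add(-126, 70), 14) = Mul(-56, 14) = -784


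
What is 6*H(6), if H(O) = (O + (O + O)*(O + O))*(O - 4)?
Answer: 1800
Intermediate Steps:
H(O) = (-4 + O)*(O + 4*O²) (H(O) = (O + (2*O)*(2*O))*(-4 + O) = (O + 4*O²)*(-4 + O) = (-4 + O)*(O + 4*O²))
6*H(6) = 6*(6*(-4 - 15*6 + 4*6²)) = 6*(6*(-4 - 90 + 4*36)) = 6*(6*(-4 - 90 + 144)) = 6*(6*50) = 6*300 = 1800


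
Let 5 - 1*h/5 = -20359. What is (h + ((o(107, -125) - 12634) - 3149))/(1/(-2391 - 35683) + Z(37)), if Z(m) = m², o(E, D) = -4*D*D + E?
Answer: 900221656/52123305 ≈ 17.271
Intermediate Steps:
h = 101820 (h = 25 - 5*(-20359) = 25 + 101795 = 101820)
o(E, D) = E - 4*D² (o(E, D) = -4*D² + E = E - 4*D²)
(h + ((o(107, -125) - 12634) - 3149))/(1/(-2391 - 35683) + Z(37)) = (101820 + (((107 - 4*(-125)²) - 12634) - 3149))/(1/(-2391 - 35683) + 37²) = (101820 + (((107 - 4*15625) - 12634) - 3149))/(1/(-38074) + 1369) = (101820 + (((107 - 62500) - 12634) - 3149))/(-1/38074 + 1369) = (101820 + ((-62393 - 12634) - 3149))/(52123305/38074) = (101820 + (-75027 - 3149))*(38074/52123305) = (101820 - 78176)*(38074/52123305) = 23644*(38074/52123305) = 900221656/52123305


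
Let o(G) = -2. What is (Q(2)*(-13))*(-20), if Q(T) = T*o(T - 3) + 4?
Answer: 0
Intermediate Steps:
Q(T) = 4 - 2*T (Q(T) = T*(-2) + 4 = -2*T + 4 = 4 - 2*T)
(Q(2)*(-13))*(-20) = ((4 - 2*2)*(-13))*(-20) = ((4 - 4)*(-13))*(-20) = (0*(-13))*(-20) = 0*(-20) = 0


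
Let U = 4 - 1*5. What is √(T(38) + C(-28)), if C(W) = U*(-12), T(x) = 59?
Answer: √71 ≈ 8.4261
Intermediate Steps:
U = -1 (U = 4 - 5 = -1)
C(W) = 12 (C(W) = -1*(-12) = 12)
√(T(38) + C(-28)) = √(59 + 12) = √71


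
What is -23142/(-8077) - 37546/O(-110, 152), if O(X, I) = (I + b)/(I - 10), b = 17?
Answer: -43058872966/1365013 ≈ -31545.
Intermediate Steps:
O(X, I) = (17 + I)/(-10 + I) (O(X, I) = (I + 17)/(I - 10) = (17 + I)/(-10 + I))
-23142/(-8077) - 37546/O(-110, 152) = -23142/(-8077) - 37546*(-10 + 152)/(17 + 152) = -23142*(-1/8077) - 37546/(169/142) = 23142/8077 - 37546/((1/142)*169) = 23142/8077 - 37546/169/142 = 23142/8077 - 37546*142/169 = 23142/8077 - 5331532/169 = -43058872966/1365013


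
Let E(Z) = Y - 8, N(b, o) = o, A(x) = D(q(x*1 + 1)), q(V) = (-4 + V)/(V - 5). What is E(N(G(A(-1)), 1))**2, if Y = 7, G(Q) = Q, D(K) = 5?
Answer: 1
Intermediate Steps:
q(V) = (-4 + V)/(-5 + V)
A(x) = 5
E(Z) = -1 (E(Z) = 7 - 8 = -1)
E(N(G(A(-1)), 1))**2 = (-1)**2 = 1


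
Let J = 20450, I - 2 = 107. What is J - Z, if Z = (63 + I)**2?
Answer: -9134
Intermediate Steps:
I = 109 (I = 2 + 107 = 109)
Z = 29584 (Z = (63 + 109)**2 = 172**2 = 29584)
J - Z = 20450 - 1*29584 = 20450 - 29584 = -9134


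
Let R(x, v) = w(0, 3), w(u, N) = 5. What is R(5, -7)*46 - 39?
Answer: 191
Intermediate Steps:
R(x, v) = 5
R(5, -7)*46 - 39 = 5*46 - 39 = 230 - 39 = 191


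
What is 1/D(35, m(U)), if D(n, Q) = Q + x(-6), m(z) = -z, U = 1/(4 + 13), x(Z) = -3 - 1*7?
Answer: -17/171 ≈ -0.099415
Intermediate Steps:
x(Z) = -10 (x(Z) = -3 - 7 = -10)
U = 1/17 ≈ 0.058824
D(n, Q) = -10 + Q (D(n, Q) = Q - 10 = -10 + Q)
1/D(35, m(U)) = 1/(-10 - 1*1/17) = 1/(-10 - 1/17) = 1/(-171/17) = -17/171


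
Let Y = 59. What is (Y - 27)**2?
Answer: 1024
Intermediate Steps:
(Y - 27)**2 = (59 - 27)**2 = 32**2 = 1024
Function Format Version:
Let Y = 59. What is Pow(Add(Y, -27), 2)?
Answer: 1024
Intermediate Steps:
Pow(Add(Y, -27), 2) = Pow(Add(59, -27), 2) = Pow(32, 2) = 1024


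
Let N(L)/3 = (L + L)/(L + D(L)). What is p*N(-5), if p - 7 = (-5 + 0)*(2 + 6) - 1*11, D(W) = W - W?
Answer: -264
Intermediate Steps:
D(W) = 0
N(L) = 6 (N(L) = 3*((L + L)/(L + 0)) = 3*((2*L)/L) = 3*2 = 6)
p = -44 (p = 7 + ((-5 + 0)*(2 + 6) - 1*11) = 7 + (-5*8 - 11) = 7 + (-40 - 11) = 7 - 51 = -44)
p*N(-5) = -44*6 = -264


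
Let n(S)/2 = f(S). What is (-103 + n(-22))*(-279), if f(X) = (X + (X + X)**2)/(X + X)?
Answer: 53010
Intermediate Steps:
f(X) = (X + 4*X**2)/(2*X) (f(X) = (X + (2*X)**2)/((2*X)) = (X + 4*X**2)*(1/(2*X)) = (X + 4*X**2)/(2*X))
n(S) = 1 + 4*S (n(S) = 2*(1/2 + 2*S) = 1 + 4*S)
(-103 + n(-22))*(-279) = (-103 + (1 + 4*(-22)))*(-279) = (-103 + (1 - 88))*(-279) = (-103 - 87)*(-279) = -190*(-279) = 53010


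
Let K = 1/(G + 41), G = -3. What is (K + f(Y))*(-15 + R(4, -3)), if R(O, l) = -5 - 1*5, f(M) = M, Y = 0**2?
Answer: -25/38 ≈ -0.65790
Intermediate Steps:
Y = 0
K = 1/38 (K = 1/(-3 + 41) = 1/38 ≈ 0.026316)
R(O, l) = -10 (R(O, l) = -5 - 5 = -10)
(K + f(Y))*(-15 + R(4, -3)) = (1/38 + 0)*(-15 - 10) = (1/38)*(-25) = -25/38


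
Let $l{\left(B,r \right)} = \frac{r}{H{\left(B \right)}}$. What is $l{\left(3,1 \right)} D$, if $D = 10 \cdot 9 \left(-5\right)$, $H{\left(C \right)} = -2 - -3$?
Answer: $-450$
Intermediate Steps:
$H{\left(C \right)} = 1$ ($H{\left(C \right)} = -2 + 3 = 1$)
$l{\left(B,r \right)} = r$ ($l{\left(B,r \right)} = \frac{r}{1} = r 1 = r$)
$D = -450$ ($D = 90 \left(-5\right) = -450$)
$l{\left(3,1 \right)} D = 1 \left(-450\right) = -450$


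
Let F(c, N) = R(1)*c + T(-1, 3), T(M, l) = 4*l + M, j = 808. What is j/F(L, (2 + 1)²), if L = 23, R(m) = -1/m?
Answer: -202/3 ≈ -67.333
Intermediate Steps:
T(M, l) = M + 4*l
F(c, N) = 11 - c (F(c, N) = (-1/1)*c + (-1 + 4*3) = (-1*1)*c + (-1 + 12) = -c + 11 = 11 - c)
j/F(L, (2 + 1)²) = 808/(11 - 1*23) = 808/(11 - 23) = 808/(-12) = 808*(-1/12) = -202/3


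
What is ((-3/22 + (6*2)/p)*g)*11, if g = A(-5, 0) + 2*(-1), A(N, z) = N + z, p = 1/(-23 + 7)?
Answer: 29589/2 ≈ 14795.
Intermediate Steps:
p = -1/16 (p = 1/(-16) = -1/16 ≈ -0.062500)
g = -7 (g = (-5 + 0) + 2*(-1) = -5 - 2 = -7)
((-3/22 + (6*2)/p)*g)*11 = ((-3/22 + (6*2)/(-1/16))*(-7))*11 = ((-3*1/22 + 12*(-16))*(-7))*11 = ((-3/22 - 192)*(-7))*11 = -4227/22*(-7)*11 = (29589/22)*11 = 29589/2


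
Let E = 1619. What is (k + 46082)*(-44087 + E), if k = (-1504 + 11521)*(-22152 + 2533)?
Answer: 8344003964388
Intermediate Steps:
k = -196523523 (k = 10017*(-19619) = -196523523)
(k + 46082)*(-44087 + E) = (-196523523 + 46082)*(-44087 + 1619) = -196477441*(-42468) = 8344003964388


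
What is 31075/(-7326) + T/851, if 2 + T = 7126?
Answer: 63257/15318 ≈ 4.1296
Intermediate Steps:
T = 7124 (T = -2 + 7126 = 7124)
31075/(-7326) + T/851 = 31075/(-7326) + 7124/851 = 31075*(-1/7326) + 7124*(1/851) = -2825/666 + 7124/851 = 63257/15318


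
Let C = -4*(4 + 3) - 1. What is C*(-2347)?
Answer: 68063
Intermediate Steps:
C = -29 (C = -4*7 - 1 = -28 - 1 = -29)
C*(-2347) = -29*(-2347) = 68063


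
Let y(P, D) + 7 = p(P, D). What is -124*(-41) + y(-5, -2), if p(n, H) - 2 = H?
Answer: 5077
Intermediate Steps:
p(n, H) = 2 + H
y(P, D) = -5 + D (y(P, D) = -7 + (2 + D) = -5 + D)
-124*(-41) + y(-5, -2) = -124*(-41) + (-5 - 2) = 5084 - 7 = 5077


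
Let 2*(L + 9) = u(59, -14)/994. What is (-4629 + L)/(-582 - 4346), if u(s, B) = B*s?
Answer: 658655/699776 ≈ 0.94124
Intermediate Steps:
L = -1337/142 (L = -9 + (-14*59/994)/2 = -9 + (-826*1/994)/2 = -9 + (1/2)*(-59/71) = -9 - 59/142 = -1337/142 ≈ -9.4155)
(-4629 + L)/(-582 - 4346) = (-4629 - 1337/142)/(-582 - 4346) = -658655/142/(-4928) = -658655/142*(-1/4928) = 658655/699776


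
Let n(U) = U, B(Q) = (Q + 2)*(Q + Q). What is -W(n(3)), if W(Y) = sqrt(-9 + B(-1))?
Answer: -I*sqrt(11) ≈ -3.3166*I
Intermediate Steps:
B(Q) = 2*Q*(2 + Q) (B(Q) = (2 + Q)*(2*Q) = 2*Q*(2 + Q))
W(Y) = I*sqrt(11) (W(Y) = sqrt(-9 + 2*(-1)*(2 - 1)) = sqrt(-9 + 2*(-1)*1) = sqrt(-9 - 2) = sqrt(-11) = I*sqrt(11))
-W(n(3)) = -I*sqrt(11)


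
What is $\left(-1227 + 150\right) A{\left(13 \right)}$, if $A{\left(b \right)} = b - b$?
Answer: $0$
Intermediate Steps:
$A{\left(b \right)} = 0$
$\left(-1227 + 150\right) A{\left(13 \right)} = \left(-1227 + 150\right) 0 = \left(-1077\right) 0 = 0$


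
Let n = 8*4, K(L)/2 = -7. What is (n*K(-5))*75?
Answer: -33600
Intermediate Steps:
K(L) = -14 (K(L) = 2*(-7) = -14)
n = 32
(n*K(-5))*75 = (32*(-14))*75 = -448*75 = -33600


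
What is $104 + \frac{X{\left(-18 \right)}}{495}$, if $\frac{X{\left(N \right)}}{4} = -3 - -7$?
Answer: $\frac{51496}{495} \approx 104.03$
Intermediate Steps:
$X{\left(N \right)} = 16$ ($X{\left(N \right)} = 4 \left(-3 - -7\right) = 4 \left(-3 + 7\right) = 4 \cdot 4 = 16$)
$104 + \frac{X{\left(-18 \right)}}{495} = 104 + \frac{16}{495} = \frac{51496}{495}$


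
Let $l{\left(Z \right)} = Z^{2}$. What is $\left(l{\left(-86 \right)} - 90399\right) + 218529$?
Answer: $135526$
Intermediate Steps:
$\left(l{\left(-86 \right)} - 90399\right) + 218529 = \left(\left(-86\right)^{2} - 90399\right) + 218529 = \left(7396 - 90399\right) + 218529 = -83003 + 218529 = 135526$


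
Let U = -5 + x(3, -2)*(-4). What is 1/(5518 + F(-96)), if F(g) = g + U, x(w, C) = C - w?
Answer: 1/5437 ≈ 0.00018393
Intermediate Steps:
U = 15 (U = -5 + (-2 - 1*3)*(-4) = -5 + (-2 - 3)*(-4) = -5 - 5*(-4) = -5 + 20 = 15)
F(g) = 15 + g (F(g) = g + 15 = 15 + g)
1/(5518 + F(-96)) = 1/(5518 + (15 - 96)) = 1/(5518 - 81) = 1/5437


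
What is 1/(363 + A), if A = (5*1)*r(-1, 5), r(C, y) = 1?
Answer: 1/368 ≈ 0.0027174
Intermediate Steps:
A = 5 (A = (5*1)*1 = 5*1 = 5)
1/(363 + A) = 1/(363 + 5) = 1/368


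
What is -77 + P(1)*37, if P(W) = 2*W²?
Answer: -3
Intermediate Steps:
-77 + P(1)*37 = -77 + (2*1²)*37 = -77 + (2*1)*37 = -77 + 2*37 = -77 + 74 = -3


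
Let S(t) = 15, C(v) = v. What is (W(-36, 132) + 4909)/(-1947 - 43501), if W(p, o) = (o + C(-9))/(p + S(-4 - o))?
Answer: -17161/159068 ≈ -0.10788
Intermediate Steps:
W(p, o) = (-9 + o)/(15 + p) (W(p, o) = (o - 9)/(p + 15) = (-9 + o)/(15 + p))
(W(-36, 132) + 4909)/(-1947 - 43501) = ((-9 + 132)/(15 - 36) + 4909)/(-1947 - 43501) = (123/(-21) + 4909)/(-45448) = (-1/21*123 + 4909)*(-1/45448) = (-41/7 + 4909)*(-1/45448) = (34322/7)*(-1/45448) = -17161/159068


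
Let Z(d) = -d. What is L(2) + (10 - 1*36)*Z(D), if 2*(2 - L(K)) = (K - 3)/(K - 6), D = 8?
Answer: 1679/8 ≈ 209.88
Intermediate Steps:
L(K) = 2 - (-3 + K)/(2*(-6 + K)) (L(K) = 2 - (K - 3)/(2*(K - 6)) = 2 - (-3 + K)/(2*(-6 + K)))
L(2) + (10 - 1*36)*Z(D) = 3*(-7 + 2)/(2*(-6 + 2)) + (10 - 1*36)*(-1*8) = (3/2)*(-5)/(-4) + (10 - 36)*(-8) = (3/2)*(-1/4)*(-5) - 26*(-8) = 15/8 + 208 = 1679/8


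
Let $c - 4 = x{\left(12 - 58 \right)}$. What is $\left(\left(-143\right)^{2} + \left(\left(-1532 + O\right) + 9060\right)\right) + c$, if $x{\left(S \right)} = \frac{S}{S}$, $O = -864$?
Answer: $27118$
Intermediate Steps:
$x{\left(S \right)} = 1$
$c = 5$ ($c = 4 + 1 = 5$)
$\left(\left(-143\right)^{2} + \left(\left(-1532 + O\right) + 9060\right)\right) + c = \left(\left(-143\right)^{2} + \left(\left(-1532 - 864\right) + 9060\right)\right) + 5 = \left(20449 + \left(-2396 + 9060\right)\right) + 5 = \left(20449 + 6664\right) + 5 = 27113 + 5 = 27118$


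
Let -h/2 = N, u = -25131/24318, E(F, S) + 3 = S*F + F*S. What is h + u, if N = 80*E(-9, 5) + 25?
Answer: 120203603/8106 ≈ 14829.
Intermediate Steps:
E(F, S) = -3 + 2*F*S (E(F, S) = -3 + (S*F + F*S) = -3 + (F*S + F*S) = -3 + 2*F*S)
u = -8377/8106 (u = -25131*1/24318 = -8377/8106 ≈ -1.0334)
N = -7415 (N = 80*(-3 + 2*(-9)*5) + 25 = 80*(-3 - 90) + 25 = 80*(-93) + 25 = -7440 + 25 = -7415)
h = 14830 (h = -2*(-7415) = 14830)
h + u = 14830 - 8377/8106 = 120203603/8106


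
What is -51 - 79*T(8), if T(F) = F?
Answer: -683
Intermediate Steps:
-51 - 79*T(8) = -51 - 79*8 = -51 - 632 = -683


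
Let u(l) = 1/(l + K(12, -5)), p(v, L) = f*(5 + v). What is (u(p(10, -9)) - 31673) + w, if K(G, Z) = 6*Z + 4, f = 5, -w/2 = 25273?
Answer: -4028730/49 ≈ -82219.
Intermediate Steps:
w = -50546 (w = -2*25273 = -50546)
p(v, L) = 25 + 5*v (p(v, L) = 5*(5 + v) = 25 + 5*v)
K(G, Z) = 4 + 6*Z
u(l) = 1/(-26 + l) (u(l) = 1/(l + (4 + 6*(-5))) = 1/(l + (4 - 30)) = 1/(l - 26) = 1/(-26 + l))
(u(p(10, -9)) - 31673) + w = (1/(-26 + (25 + 5*10)) - 31673) - 50546 = (1/(-26 + (25 + 50)) - 31673) - 50546 = (1/(-26 + 75) - 31673) - 50546 = (1/49 - 31673) - 50546 = -1551976/49 - 50546 = -4028730/49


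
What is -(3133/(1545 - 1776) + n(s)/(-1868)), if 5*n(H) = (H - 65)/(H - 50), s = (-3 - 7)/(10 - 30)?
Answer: 29262521/2157540 ≈ 13.563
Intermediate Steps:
s = ½ (s = -10/(-20) = -10*(-1/20) = ½ ≈ 0.50000)
n(H) = (-65 + H)/(5*(-50 + H)) (n(H) = ((H - 65)/(H - 50))/5 = ((-65 + H)/(-50 + H))/5 = (-65 + H)/(5*(-50 + H)))
-(3133/(1545 - 1776) + n(s)/(-1868)) = -(3133/(1545 - 1776) + ((-65 + ½)/(5*(-50 + ½)))/(-1868)) = -(3133/(-231) + ((⅕)*(-129/2)/(-99/2))*(-1/1868)) = -(3133*(-1/231) + ((⅕)*(-2/99)*(-129/2))*(-1/1868)) = -(-3133/231 + (43/165)*(-1/1868)) = -(-3133/231 - 43/308220) = -1*(-29262521/2157540) = 29262521/2157540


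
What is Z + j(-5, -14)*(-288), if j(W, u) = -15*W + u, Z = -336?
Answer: -17904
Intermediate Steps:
j(W, u) = u - 15*W
Z + j(-5, -14)*(-288) = -336 + (-14 - 15*(-5))*(-288) = -336 + (-14 + 75)*(-288) = -336 + 61*(-288) = -336 - 17568 = -17904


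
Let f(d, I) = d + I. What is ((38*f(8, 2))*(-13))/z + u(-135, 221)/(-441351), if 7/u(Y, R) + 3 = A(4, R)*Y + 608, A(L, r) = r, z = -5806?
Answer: 31864703653421/37450702286190 ≈ 0.85084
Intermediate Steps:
f(d, I) = I + d
u(Y, R) = 7/(605 + R*Y) (u(Y, R) = 7/(-3 + (R*Y + 608)) = 7/(-3 + (608 + R*Y)) = 7/(605 + R*Y))
((38*f(8, 2))*(-13))/z + u(-135, 221)/(-441351) = ((38*(2 + 8))*(-13))/(-5806) + (7/(605 + 221*(-135)))/(-441351) = ((38*10)*(-13))*(-1/5806) + (7/(605 - 29835))*(-1/441351) = (380*(-13))*(-1/5806) + (7/(-29230))*(-1/441351) = -4940*(-1/5806) + (7*(-1/29230))*(-1/441351) = 2470/2903 - 7/29230*(-1/441351) = 2470/2903 + 7/12900689730 = 31864703653421/37450702286190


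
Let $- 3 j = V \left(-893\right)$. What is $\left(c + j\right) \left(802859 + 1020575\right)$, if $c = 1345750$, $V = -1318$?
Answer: $\frac{5215524507784}{3} \approx 1.7385 \cdot 10^{12}$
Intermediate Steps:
$j = - \frac{1176974}{3}$ ($j = - \frac{\left(-1318\right) \left(-893\right)}{3} = \left(- \frac{1}{3}\right) 1176974 = - \frac{1176974}{3} \approx -3.9232 \cdot 10^{5}$)
$\left(c + j\right) \left(802859 + 1020575\right) = \left(1345750 - \frac{1176974}{3}\right) \left(802859 + 1020575\right) = \frac{2860276}{3} \cdot 1823434 = \frac{5215524507784}{3}$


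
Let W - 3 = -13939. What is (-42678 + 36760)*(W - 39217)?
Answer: 314559454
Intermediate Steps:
W = -13936 (W = 3 - 13939 = -13936)
(-42678 + 36760)*(W - 39217) = (-42678 + 36760)*(-13936 - 39217) = -5918*(-53153) = 314559454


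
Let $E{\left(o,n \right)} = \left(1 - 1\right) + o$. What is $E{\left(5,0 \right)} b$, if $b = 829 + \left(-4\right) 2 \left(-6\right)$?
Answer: $4385$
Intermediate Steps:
$E{\left(o,n \right)} = o$ ($E{\left(o,n \right)} = 0 + o = o$)
$b = 877$ ($b = 829 - -48 = 829 + 48 = 877$)
$E{\left(5,0 \right)} b = 5 \cdot 877 = 4385$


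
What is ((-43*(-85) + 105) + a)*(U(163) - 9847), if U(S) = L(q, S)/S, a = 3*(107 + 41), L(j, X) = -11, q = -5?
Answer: -6747722688/163 ≈ -4.1397e+7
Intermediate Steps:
a = 444 (a = 3*148 = 444)
U(S) = -11/S
((-43*(-85) + 105) + a)*(U(163) - 9847) = ((-43*(-85) + 105) + 444)*(-11/163 - 9847) = ((3655 + 105) + 444)*(-11*1/163 - 9847) = (3760 + 444)*(-11/163 - 9847) = 4204*(-1605072/163) = -6747722688/163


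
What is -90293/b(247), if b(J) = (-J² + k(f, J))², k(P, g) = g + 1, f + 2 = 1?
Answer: -90293/3691899121 ≈ -2.4457e-5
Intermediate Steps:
f = -1 (f = -2 + 1 = -1)
k(P, g) = 1 + g
b(J) = (1 + J - J²)² (b(J) = (-J² + (1 + J))² = (1 + J - J²)²)
-90293/b(247) = -90293/(1 + 247 - 1*247²)² = -90293/(1 + 247 - 1*61009)² = -90293/(1 + 247 - 61009)² = -90293/((-60761)²) = -90293/3691899121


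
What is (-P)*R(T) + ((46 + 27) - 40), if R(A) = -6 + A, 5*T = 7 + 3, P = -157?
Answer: -595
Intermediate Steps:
T = 2 (T = (7 + 3)/5 = (1/5)*10 = 2)
(-P)*R(T) + ((46 + 27) - 40) = (-1*(-157))*(-6 + 2) + ((46 + 27) - 40) = 157*(-4) + (73 - 40) = -628 + 33 = -595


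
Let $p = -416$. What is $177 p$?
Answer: $-73632$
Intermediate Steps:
$177 p = 177 \left(-416\right) = -73632$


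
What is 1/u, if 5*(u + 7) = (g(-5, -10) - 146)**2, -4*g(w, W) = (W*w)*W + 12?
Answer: 5/541 ≈ 0.0092421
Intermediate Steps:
g(w, W) = -3 - w*W**2/4 (g(w, W) = -((W*w)*W + 12)/4 = -(w*W**2 + 12)/4 = -(12 + w*W**2)/4 = -3 - w*W**2/4)
u = 541/5 (u = -7 + ((-3 - 1/4*(-5)*(-10)**2) - 146)**2/5 = -7 + ((-3 - 1/4*(-5)*100) - 146)**2/5 = -7 + ((-3 + 125) - 146)**2/5 = -7 + (122 - 146)**2/5 = -7 + (1/5)*(-24)**2 = -7 + (1/5)*576 = -7 + 576/5 = 541/5 ≈ 108.20)
1/u = 1/(541/5) = 5/541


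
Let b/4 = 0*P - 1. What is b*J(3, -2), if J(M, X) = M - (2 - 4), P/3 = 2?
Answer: -20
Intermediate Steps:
P = 6 (P = 3*2 = 6)
J(M, X) = 2 + M (J(M, X) = M - 1*(-2) = M + 2 = 2 + M)
b = -4 (b = 4*(0*6 - 1) = 4*(0 - 1) = 4*(-1) = -4)
b*J(3, -2) = -4*(2 + 3) = -4*5 = -20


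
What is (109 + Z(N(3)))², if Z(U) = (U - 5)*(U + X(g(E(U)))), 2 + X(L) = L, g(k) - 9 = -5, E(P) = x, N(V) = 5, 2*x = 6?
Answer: 11881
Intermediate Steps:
x = 3 (x = (½)*6 = 3)
E(P) = 3
g(k) = 4 (g(k) = 9 - 5 = 4)
X(L) = -2 + L
Z(U) = (-5 + U)*(2 + U) (Z(U) = (U - 5)*(U + (-2 + 4)) = (-5 + U)*(U + 2) = (-5 + U)*(2 + U))
(109 + Z(N(3)))² = (109 + (-10 + 5² - 3*5))² = (109 + (-10 + 25 - 15))² = (109 + 0)² = 109² = 11881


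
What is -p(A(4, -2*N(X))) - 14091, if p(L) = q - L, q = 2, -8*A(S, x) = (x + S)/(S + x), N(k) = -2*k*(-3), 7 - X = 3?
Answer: -112745/8 ≈ -14093.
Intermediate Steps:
X = 4 (X = 7 - 1*3 = 7 - 3 = 4)
N(k) = 6*k
A(S, x) = -⅛ (A(S, x) = -(x + S)/(8*(S + x)) = -(S + x)/(8*(S + x)) = -⅛*1 = -⅛)
p(L) = 2 - L
-p(A(4, -2*N(X))) - 14091 = -(2 - 1*(-⅛)) - 14091 = -(2 + ⅛) - 14091 = -1*17/8 - 14091 = -17/8 - 14091 = -112745/8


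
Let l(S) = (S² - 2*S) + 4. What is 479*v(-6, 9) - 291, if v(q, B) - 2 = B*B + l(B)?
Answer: 71559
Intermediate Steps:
l(S) = 4 + S² - 2*S
v(q, B) = 6 - 2*B + 2*B² (v(q, B) = 2 + (B*B + (4 + B² - 2*B)) = 2 + (B² + (4 + B² - 2*B)) = 2 + (4 - 2*B + 2*B²) = 6 - 2*B + 2*B²)
479*v(-6, 9) - 291 = 479*(6 - 2*9 + 2*9²) - 291 = 479*(6 - 18 + 2*81) - 291 = 479*(6 - 18 + 162) - 291 = 479*150 - 291 = 71850 - 291 = 71559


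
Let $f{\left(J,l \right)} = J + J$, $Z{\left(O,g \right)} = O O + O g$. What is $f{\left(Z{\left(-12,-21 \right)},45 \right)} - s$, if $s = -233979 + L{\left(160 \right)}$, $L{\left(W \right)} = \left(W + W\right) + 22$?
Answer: $234429$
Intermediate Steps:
$Z{\left(O,g \right)} = O^{2} + O g$
$L{\left(W \right)} = 22 + 2 W$ ($L{\left(W \right)} = 2 W + 22 = 22 + 2 W$)
$f{\left(J,l \right)} = 2 J$
$s = -233637$ ($s = -233979 + \left(22 + 2 \cdot 160\right) = -233979 + \left(22 + 320\right) = -233979 + 342 = -233637$)
$f{\left(Z{\left(-12,-21 \right)},45 \right)} - s = 2 \left(- 12 \left(-12 - 21\right)\right) - -233637 = 2 \left(\left(-12\right) \left(-33\right)\right) + 233637 = 2 \cdot 396 + 233637 = 792 + 233637 = 234429$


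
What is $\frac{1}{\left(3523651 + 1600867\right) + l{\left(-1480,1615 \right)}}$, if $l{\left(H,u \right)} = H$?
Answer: $\frac{1}{5123038} \approx 1.952 \cdot 10^{-7}$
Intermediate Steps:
$\frac{1}{\left(3523651 + 1600867\right) + l{\left(-1480,1615 \right)}} = \frac{1}{\left(3523651 + 1600867\right) - 1480} = \frac{1}{5124518 - 1480} = \frac{1}{5123038}$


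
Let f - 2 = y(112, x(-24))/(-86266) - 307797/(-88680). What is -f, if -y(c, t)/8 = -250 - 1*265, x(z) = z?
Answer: -6914532027/1275011480 ≈ -5.4231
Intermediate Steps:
y(c, t) = 4120 (y(c, t) = -8*(-250 - 1*265) = -8*(-250 - 265) = -8*(-515) = 4120)
f = 6914532027/1275011480 (f = 2 + (4120/(-86266) - 307797/(-88680)) = 2 + (4120*(-1/86266) - 307797*(-1/88680)) = 2 + (-2060/43133 + 102599/29560) = 2 + 4364509067/1275011480 = 6914532027/1275011480 ≈ 5.4231)
-f = -1*6914532027/1275011480 = -6914532027/1275011480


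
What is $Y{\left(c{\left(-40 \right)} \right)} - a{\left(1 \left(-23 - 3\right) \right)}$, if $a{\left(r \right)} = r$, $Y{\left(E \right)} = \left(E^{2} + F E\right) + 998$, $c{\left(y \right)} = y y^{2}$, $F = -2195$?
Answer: $4236481024$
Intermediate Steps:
$c{\left(y \right)} = y^{3}$
$Y{\left(E \right)} = 998 + E^{2} - 2195 E$ ($Y{\left(E \right)} = \left(E^{2} - 2195 E\right) + 998 = 998 + E^{2} - 2195 E$)
$Y{\left(c{\left(-40 \right)} \right)} - a{\left(1 \left(-23 - 3\right) \right)} = \left(998 + \left(\left(-40\right)^{3}\right)^{2} - 2195 \left(-40\right)^{3}\right) - 1 \left(-23 - 3\right) = \left(998 + \left(-64000\right)^{2} - -140480000\right) - 1 \left(-26\right) = \left(998 + 4096000000 + 140480000\right) - -26 = 4236480998 + 26 = 4236481024$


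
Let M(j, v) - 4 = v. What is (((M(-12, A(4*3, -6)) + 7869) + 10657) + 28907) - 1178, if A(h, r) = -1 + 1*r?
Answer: 46252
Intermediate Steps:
A(h, r) = -1 + r
M(j, v) = 4 + v
(((M(-12, A(4*3, -6)) + 7869) + 10657) + 28907) - 1178 = ((((4 + (-1 - 6)) + 7869) + 10657) + 28907) - 1178 = ((((4 - 7) + 7869) + 10657) + 28907) - 1178 = (((-3 + 7869) + 10657) + 28907) - 1178 = ((7866 + 10657) + 28907) - 1178 = (18523 + 28907) - 1178 = 47430 - 1178 = 46252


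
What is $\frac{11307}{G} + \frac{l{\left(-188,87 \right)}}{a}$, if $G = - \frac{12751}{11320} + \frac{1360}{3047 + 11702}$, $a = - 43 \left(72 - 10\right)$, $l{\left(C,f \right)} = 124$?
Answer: $- \frac{27058607504426}{2474926619} \approx -10933.0$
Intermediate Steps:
$a = -2666$ ($a = \left(-43\right) 62 = -2666$)
$G = - \frac{172669299}{166958680}$ ($G = \left(-12751\right) \frac{1}{11320} + \frac{1360}{14749} = - \frac{12751}{11320} + 1360 \cdot \frac{1}{14749} = - \frac{12751}{11320} + \frac{1360}{14749} = - \frac{172669299}{166958680} \approx -1.0342$)
$\frac{11307}{G} + \frac{l{\left(-188,87 \right)}}{a} = \frac{11307}{- \frac{172669299}{166958680}} + \frac{124}{-2666} = 11307 \left(- \frac{166958680}{172669299}\right) + 124 \left(- \frac{1}{2666}\right) = - \frac{629267264920}{57556433} - \frac{2}{43} = - \frac{27058607504426}{2474926619}$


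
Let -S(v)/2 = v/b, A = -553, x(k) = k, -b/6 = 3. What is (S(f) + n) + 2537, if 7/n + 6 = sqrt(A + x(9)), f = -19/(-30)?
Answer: 9932347/3915 - 7*I*sqrt(34)/145 ≈ 2537.0 - 0.28149*I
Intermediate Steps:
b = -18 (b = -6*3 = -18)
f = 19/30 (f = -19*(-1/30) = 19/30 ≈ 0.63333)
n = 7/(-6 + 4*I*sqrt(34)) (n = 7/(-6 + sqrt(-553 + 9)) = 7/(-6 + sqrt(-544)) = 7/(-6 + 4*I*sqrt(34)) ≈ -0.072414 - 0.28149*I)
S(v) = v/9 (S(v) = -2*v/(-18) = -2*v*(-1)/18 = -(-1)*v/9 = v/9)
(S(f) + n) + 2537 = ((1/9)*(19/30) + (-21/290 - 7*I*sqrt(34)/145)) + 2537 = (19/270 + (-21/290 - 7*I*sqrt(34)/145)) + 2537 = (-8/3915 - 7*I*sqrt(34)/145) + 2537 = 9932347/3915 - 7*I*sqrt(34)/145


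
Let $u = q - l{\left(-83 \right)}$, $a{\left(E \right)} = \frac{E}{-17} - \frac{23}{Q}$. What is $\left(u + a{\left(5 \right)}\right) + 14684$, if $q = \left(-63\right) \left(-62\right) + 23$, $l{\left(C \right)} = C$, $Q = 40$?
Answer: $\frac{12712689}{680} \approx 18695.0$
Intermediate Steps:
$q = 3929$ ($q = 3906 + 23 = 3929$)
$a{\left(E \right)} = - \frac{23}{40} - \frac{E}{17}$ ($a{\left(E \right)} = \frac{E}{-17} - \frac{23}{40} = E \left(- \frac{1}{17}\right) - \frac{23}{40} = - \frac{E}{17} - \frac{23}{40} = - \frac{23}{40} - \frac{E}{17}$)
$u = 4012$ ($u = 3929 - -83 = 3929 + 83 = 4012$)
$\left(u + a{\left(5 \right)}\right) + 14684 = \left(4012 - \frac{591}{680}\right) + 14684 = \frac{2727569}{680} + 14684 = \frac{12712689}{680}$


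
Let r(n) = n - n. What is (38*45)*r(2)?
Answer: 0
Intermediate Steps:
r(n) = 0
(38*45)*r(2) = (38*45)*0 = 1710*0 = 0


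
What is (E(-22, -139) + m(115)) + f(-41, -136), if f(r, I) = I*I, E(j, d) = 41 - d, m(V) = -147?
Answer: 18529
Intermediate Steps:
f(r, I) = I²
(E(-22, -139) + m(115)) + f(-41, -136) = ((41 - 1*(-139)) - 147) + (-136)² = ((41 + 139) - 147) + 18496 = (180 - 147) + 18496 = 33 + 18496 = 18529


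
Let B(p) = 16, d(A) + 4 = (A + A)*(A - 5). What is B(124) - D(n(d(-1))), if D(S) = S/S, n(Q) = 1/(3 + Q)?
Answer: 15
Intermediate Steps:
d(A) = -4 + 2*A*(-5 + A) (d(A) = -4 + (A + A)*(A - 5) = -4 + (2*A)*(-5 + A) = -4 + 2*A*(-5 + A))
D(S) = 1
B(124) - D(n(d(-1))) = 16 - 1*1 = 16 - 1 = 15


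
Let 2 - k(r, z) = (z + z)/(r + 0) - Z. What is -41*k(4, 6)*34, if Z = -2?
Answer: 4182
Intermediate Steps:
k(r, z) = -2*z/r (k(r, z) = 2 - ((z + z)/(r + 0) - 1*(-2)) = 2 - ((2*z)/r + 2) = 2 - (2*z/r + 2) = 2 - (2 + 2*z/r) = 2 + (-2 - 2*z/r) = -2*z/r)
-41*k(4, 6)*34 = -(-82)*6/4*34 = -41*(-3)*34 = 123*34 = 4182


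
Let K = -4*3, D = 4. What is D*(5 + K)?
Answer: -28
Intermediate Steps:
K = -12
D*(5 + K) = 4*(5 - 12) = 4*(-7) = -28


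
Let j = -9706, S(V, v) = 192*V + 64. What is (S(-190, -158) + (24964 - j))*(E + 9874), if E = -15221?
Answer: 9335862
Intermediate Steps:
S(V, v) = 64 + 192*V
(S(-190, -158) + (24964 - j))*(E + 9874) = ((64 + 192*(-190)) + (24964 - 1*(-9706)))*(-15221 + 9874) = ((64 - 36480) + (24964 + 9706))*(-5347) = (-36416 + 34670)*(-5347) = -1746*(-5347) = 9335862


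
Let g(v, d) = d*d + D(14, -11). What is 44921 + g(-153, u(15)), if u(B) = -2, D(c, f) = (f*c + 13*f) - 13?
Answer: 44615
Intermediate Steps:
D(c, f) = -13 + 13*f + c*f (D(c, f) = (c*f + 13*f) - 13 = (13*f + c*f) - 13 = -13 + 13*f + c*f)
g(v, d) = -310 + d² (g(v, d) = d*d + (-13 + 13*(-11) + 14*(-11)) = d² + (-13 - 143 - 154) = d² - 310 = -310 + d²)
44921 + g(-153, u(15)) = 44921 + (-310 + (-2)²) = 44921 + (-310 + 4) = 44921 - 306 = 44615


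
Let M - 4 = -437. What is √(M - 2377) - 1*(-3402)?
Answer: 3402 + I*√2810 ≈ 3402.0 + 53.009*I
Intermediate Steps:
M = -433 (M = 4 - 437 = -433)
√(M - 2377) - 1*(-3402) = √(-433 - 2377) - 1*(-3402) = √(-2810) + 3402 = I*√2810 + 3402 = 3402 + I*√2810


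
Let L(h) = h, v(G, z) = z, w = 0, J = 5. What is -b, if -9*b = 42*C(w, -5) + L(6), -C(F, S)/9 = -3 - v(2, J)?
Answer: 1010/3 ≈ 336.67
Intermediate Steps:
C(F, S) = 72 (C(F, S) = -9*(-3 - 1*5) = -9*(-3 - 5) = -9*(-8) = 72)
b = -1010/3 (b = -(42*72 + 6)/9 = -(3024 + 6)/9 = -1/9*3030 = -1010/3 ≈ -336.67)
-b = -1*(-1010/3) = 1010/3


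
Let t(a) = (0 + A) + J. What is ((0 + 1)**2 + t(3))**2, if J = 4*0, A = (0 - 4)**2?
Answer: 289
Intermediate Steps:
A = 16 (A = (-4)**2 = 16)
J = 0
t(a) = 16 (t(a) = (0 + 16) + 0 = 16 + 0 = 16)
((0 + 1)**2 + t(3))**2 = ((0 + 1)**2 + 16)**2 = (1**2 + 16)**2 = (1 + 16)**2 = 17**2 = 289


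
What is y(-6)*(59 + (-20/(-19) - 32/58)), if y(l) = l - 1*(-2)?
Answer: -131140/551 ≈ -238.00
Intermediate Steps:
y(l) = 2 + l (y(l) = l + 2 = 2 + l)
y(-6)*(59 + (-20/(-19) - 32/58)) = (2 - 6)*(59 + (-20/(-19) - 32/58)) = -4*(59 + (-20*(-1/19) - 32*1/58)) = -4*(59 + (20/19 - 16/29)) = -4*(59 + 276/551) = -4*32785/551 = -131140/551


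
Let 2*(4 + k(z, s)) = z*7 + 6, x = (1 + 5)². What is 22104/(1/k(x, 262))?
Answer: 2763000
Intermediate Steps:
x = 36 (x = 6² = 36)
k(z, s) = -1 + 7*z/2 (k(z, s) = -4 + (z*7 + 6)/2 = -4 + (7*z + 6)/2 = -4 + (6 + 7*z)/2 = -4 + (3 + 7*z/2) = -1 + 7*z/2)
22104/(1/k(x, 262)) = 22104/(1/(-1 + (7/2)*36)) = 22104/(1/(-1 + 126)) = 22104/(1/125) = 22104*125 = 2763000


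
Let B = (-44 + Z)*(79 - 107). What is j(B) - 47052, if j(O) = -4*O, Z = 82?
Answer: -42796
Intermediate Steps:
B = -1064 (B = (-44 + 82)*(79 - 107) = 38*(-28) = -1064)
j(B) - 47052 = -4*(-1064) - 47052 = 4256 - 47052 = -42796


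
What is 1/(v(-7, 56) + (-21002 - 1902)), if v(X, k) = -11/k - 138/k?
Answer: -56/1282773 ≈ -4.3655e-5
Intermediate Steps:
v(X, k) = -149/k
1/(v(-7, 56) + (-21002 - 1902)) = 1/(-149/56 + (-21002 - 1902)) = 1/(-149*1/56 - 22904) = 1/(-149/56 - 22904) = 1/(-1282773/56) = -56/1282773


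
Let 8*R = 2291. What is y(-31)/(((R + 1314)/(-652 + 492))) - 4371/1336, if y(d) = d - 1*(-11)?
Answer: -21760313/17104808 ≈ -1.2722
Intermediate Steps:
R = 2291/8 (R = (1/8)*2291 = 2291/8 ≈ 286.38)
y(d) = 11 + d (y(d) = d + 11 = 11 + d)
y(-31)/(((R + 1314)/(-652 + 492))) - 4371/1336 = (11 - 31)/(((2291/8 + 1314)/(-652 + 492))) - 4371/1336 = -20/((12803/8)/(-160)) - 4371*1/1336 = -20/((12803/8)*(-1/160)) - 4371/1336 = -20/(-12803/1280) - 4371/1336 = -20*(-1280/12803) - 4371/1336 = 25600/12803 - 4371/1336 = -21760313/17104808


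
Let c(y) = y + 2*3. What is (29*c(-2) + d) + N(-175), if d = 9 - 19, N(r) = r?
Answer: -69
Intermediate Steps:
d = -10
c(y) = 6 + y (c(y) = y + 6 = 6 + y)
(29*c(-2) + d) + N(-175) = (29*(6 - 2) - 10) - 175 = (29*4 - 10) - 175 = (116 - 10) - 175 = 106 - 175 = -69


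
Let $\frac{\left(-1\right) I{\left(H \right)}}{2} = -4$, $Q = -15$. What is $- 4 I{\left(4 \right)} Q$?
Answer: $480$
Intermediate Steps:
$I{\left(H \right)} = 8$ ($I{\left(H \right)} = \left(-2\right) \left(-4\right) = 8$)
$- 4 I{\left(4 \right)} Q = \left(-4\right) 8 \left(-15\right) = \left(-32\right) \left(-15\right) = 480$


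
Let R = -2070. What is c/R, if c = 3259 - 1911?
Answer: -674/1035 ≈ -0.65121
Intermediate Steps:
c = 1348
c/R = 1348/(-2070) = 1348*(-1/2070) = -674/1035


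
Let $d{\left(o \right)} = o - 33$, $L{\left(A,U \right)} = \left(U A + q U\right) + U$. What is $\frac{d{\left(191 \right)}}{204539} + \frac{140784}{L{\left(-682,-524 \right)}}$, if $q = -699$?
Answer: $\frac{26186659}{133973045} \approx 0.19546$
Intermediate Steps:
$L{\left(A,U \right)} = - 698 U + A U$ ($L{\left(A,U \right)} = \left(U A - 699 U\right) + U = \left(A U - 699 U\right) + U = \left(- 699 U + A U\right) + U = - 698 U + A U$)
$d{\left(o \right)} = -33 + o$
$\frac{d{\left(191 \right)}}{204539} + \frac{140784}{L{\left(-682,-524 \right)}} = \frac{-33 + 191}{204539} + \frac{140784}{\left(-524\right) \left(-698 - 682\right)} = 158 \cdot \frac{1}{204539} + \frac{140784}{\left(-524\right) \left(-1380\right)} = \frac{158}{204539} + \frac{140784}{723120} = \frac{158}{204539} + 140784 \cdot \frac{1}{723120} = \frac{158}{204539} + \frac{2933}{15065} = \frac{26186659}{133973045}$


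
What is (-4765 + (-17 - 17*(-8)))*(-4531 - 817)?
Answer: 24846808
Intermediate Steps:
(-4765 + (-17 - 17*(-8)))*(-4531 - 817) = (-4765 + (-17 + 136))*(-5348) = (-4765 + 119)*(-5348) = -4646*(-5348) = 24846808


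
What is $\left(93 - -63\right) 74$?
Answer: $11544$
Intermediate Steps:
$\left(93 - -63\right) 74 = \left(93 + 63\right) 74 = 156 \cdot 74 = 11544$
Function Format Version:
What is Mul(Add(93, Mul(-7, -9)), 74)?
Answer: 11544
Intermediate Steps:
Mul(Add(93, Mul(-7, -9)), 74) = Mul(Add(93, 63), 74) = Mul(156, 74) = 11544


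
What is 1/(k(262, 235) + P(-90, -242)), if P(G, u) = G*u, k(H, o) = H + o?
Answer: 1/22277 ≈ 4.4889e-5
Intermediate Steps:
1/(k(262, 235) + P(-90, -242)) = 1/((262 + 235) - 90*(-242)) = 1/(497 + 21780) = 1/22277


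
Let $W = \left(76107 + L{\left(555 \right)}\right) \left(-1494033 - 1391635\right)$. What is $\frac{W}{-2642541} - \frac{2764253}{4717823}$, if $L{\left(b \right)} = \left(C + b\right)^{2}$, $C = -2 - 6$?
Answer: $\frac{464506483138783141}{1133367337113} \approx 4.0985 \cdot 10^{5}$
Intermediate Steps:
$C = -8$ ($C = -2 - 6 = -8$)
$L{\left(b \right)} = \left(-8 + b\right)^{2}$
$W = -1083037371088$ ($W = \left(76107 + \left(-8 + 555\right)^{2}\right) \left(-1494033 - 1391635\right) = \left(76107 + 547^{2}\right) \left(-2885668\right) = \left(76107 + 299209\right) \left(-2885668\right) = 375316 \left(-2885668\right) = -1083037371088$)
$\frac{W}{-2642541} - \frac{2764253}{4717823} = - \frac{1083037371088}{-2642541} - \frac{2764253}{4717823} = \left(-1083037371088\right) \left(- \frac{1}{2642541}\right) - \frac{2764253}{4717823} = \frac{1083037371088}{2642541} - \frac{2764253}{4717823} = \frac{464506483138783141}{1133367337113}$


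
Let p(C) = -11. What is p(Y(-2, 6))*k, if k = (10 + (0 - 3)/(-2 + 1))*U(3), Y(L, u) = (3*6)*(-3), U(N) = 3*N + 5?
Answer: -2002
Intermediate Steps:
U(N) = 5 + 3*N
Y(L, u) = -54 (Y(L, u) = 18*(-3) = -54)
k = 182 (k = (10 + (0 - 3)/(-2 + 1))*(5 + 3*3) = (10 - 3/(-1))*(5 + 9) = (10 - 3*(-1))*14 = (10 + 3)*14 = 13*14 = 182)
p(Y(-2, 6))*k = -11*182 = -2002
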